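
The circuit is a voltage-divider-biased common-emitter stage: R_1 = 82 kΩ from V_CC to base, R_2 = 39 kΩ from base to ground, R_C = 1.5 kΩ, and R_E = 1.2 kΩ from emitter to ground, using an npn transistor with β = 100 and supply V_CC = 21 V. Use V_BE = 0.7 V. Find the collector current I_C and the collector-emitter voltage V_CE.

I_C ≈ 4.1 mA, V_CE ≈ 9.9 V

Thevenize the base divider: V_Th = V_CC·R_2/(R_1+R_2) = 21×39/121 = 6.77 V, R_Th = R_1‖R_2 = 26.4 kΩ.
Base-emitter loop: V_Th = I_B·R_Th + V_BE + (β+1)I_B·R_E, so I_B = (6.77 − 0.7) / (26.4 + 101×1.2) = 0.0411 mA.
I_C = β·I_B = 100×0.0411 = 4.11 mA, and I_E = (β+1)I_B = 4.15 mA.
V_CE = V_CC − I_C·R_C − I_E·R_E = 21 − 4.11×1.5 − 4.15×1.2 = 9.85 V.
V_CE = 9.85 V > 0.2 V confirms active-region operation.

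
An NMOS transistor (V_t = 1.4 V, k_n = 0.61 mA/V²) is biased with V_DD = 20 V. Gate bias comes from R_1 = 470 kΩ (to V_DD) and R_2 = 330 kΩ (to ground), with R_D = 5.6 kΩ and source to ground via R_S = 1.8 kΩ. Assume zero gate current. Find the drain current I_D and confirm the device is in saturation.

V_G = V_DD·R_2/(R_1+R_2) = 20×330/800 = 8.25 V.
Assume saturation: I_D = (k_n/2)(V_GS − V_t)² with V_GS = V_G − I_D·R_S = 8.25 − 1.8·I_D.
Substituting gives 0.988·I_D² − 8.52·I_D + 14.3 = 0, with roots I_D = 2.28 or 6.34 mA.
The root I_D = 6.34 mA gives V_GS = -3.16 V ≤ V_t, so take I_D = 2.28 mA.
Then V_GS = 4.14 V and V_DS = V_DD − I_D(R_D+R_S) = 20 − 2.28×7.4 = 3.09 V.
Saturation requires V_DS ≥ V_GS − V_t = 2.74 V; 3.09 ≥ 2.74 ✓.

I_D ≈ 2.3 mA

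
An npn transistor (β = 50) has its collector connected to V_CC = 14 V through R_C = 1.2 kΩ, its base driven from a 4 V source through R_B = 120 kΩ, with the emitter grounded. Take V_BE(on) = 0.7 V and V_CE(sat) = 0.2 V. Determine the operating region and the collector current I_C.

active; I_C ≈ 1.4 mA

Assume active. Base-emitter loop: I_B = (V_BB − V_BE)/R_B = (4 − 0.7)/120 = 0.0275 mA.
I_C = β·I_B = 50×0.0275 = 1.38 mA.
V_CE = V_CC − I_C·R_C = 14 − 1.38×1.2 = 12.3 V > V_CE(sat), so the active-region assumption holds.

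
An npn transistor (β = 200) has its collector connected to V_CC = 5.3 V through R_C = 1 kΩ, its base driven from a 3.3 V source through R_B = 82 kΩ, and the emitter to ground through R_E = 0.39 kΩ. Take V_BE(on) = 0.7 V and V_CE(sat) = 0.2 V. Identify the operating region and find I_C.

Assume active. Base-emitter loop: I_B = (V_BB − V_BE)/(R_B + (β+1)R_E) = (3.3 − 0.7)/(82 + 201×0.39) = 0.0162 mA.
I_C = β·I_B = 200×0.0162 = 3.24 mA.
V_CE = V_CC − I_C·R_C − I_E·R_E = 5.3 − 3.24×1 − 3.26×0.39 = 0.787 V > V_CE(sat), so the active-region assumption holds.

active; I_C ≈ 3.2 mA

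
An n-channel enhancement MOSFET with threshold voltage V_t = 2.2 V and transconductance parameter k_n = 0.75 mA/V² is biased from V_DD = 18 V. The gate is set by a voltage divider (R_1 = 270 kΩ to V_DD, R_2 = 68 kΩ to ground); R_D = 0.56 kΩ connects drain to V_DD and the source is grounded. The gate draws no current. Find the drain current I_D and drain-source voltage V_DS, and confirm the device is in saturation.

I_D ≈ 0.76 mA, V_DS ≈ 18 V

V_G = V_DD·R_2/(R_1+R_2) = 18×68/338 = 3.62 V. With the source grounded, V_GS = V_G = 3.62 V.
Assume saturation: I_D = (k_n/2)(V_GS − V_t)² = (0.75/2)×(3.62 − 2.2)² = 0.375×1.42² = 0.758 mA.
V_DS = V_DD − I_D·R_D = 18 − 0.758×0.56 = 17.6 V.
Saturation requires V_DS ≥ V_GS − V_t = 1.42 V; 17.6 ≥ 1.42 ✓.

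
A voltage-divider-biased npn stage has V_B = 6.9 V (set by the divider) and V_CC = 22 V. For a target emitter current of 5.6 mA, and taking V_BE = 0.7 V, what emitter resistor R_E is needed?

R_E ≈ 1.1 kΩ

V_E = V_B − V_BE = 6.9 − 0.7 = 6.2 V.
R_E = V_E / I_E = 6.2 / 5.6 = 1.11 kΩ.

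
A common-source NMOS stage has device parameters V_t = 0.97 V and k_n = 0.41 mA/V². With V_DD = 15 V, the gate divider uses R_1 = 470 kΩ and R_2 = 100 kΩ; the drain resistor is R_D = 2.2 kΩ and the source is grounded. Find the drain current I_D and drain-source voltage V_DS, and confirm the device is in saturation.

V_G = V_DD·R_2/(R_1+R_2) = 15×100/570 = 2.63 V. With the source grounded, V_GS = V_G = 2.63 V.
Assume saturation: I_D = (k_n/2)(V_GS − V_t)² = (0.41/2)×(2.63 − 0.97)² = 0.205×1.66² = 0.566 mA.
V_DS = V_DD − I_D·R_D = 15 − 0.566×2.2 = 13.8 V.
Saturation requires V_DS ≥ V_GS − V_t = 1.66 V; 13.8 ≥ 1.66 ✓.

I_D ≈ 0.57 mA, V_DS ≈ 14 V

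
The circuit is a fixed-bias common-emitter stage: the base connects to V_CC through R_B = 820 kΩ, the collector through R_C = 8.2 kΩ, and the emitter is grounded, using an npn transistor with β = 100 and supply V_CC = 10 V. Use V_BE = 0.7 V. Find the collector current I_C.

Base loop: V_CC = I_B·R_B + V_BE, so I_B = (10 − 0.7)/820 kΩ = 0.0113 mA.
In the active region I_C = β·I_B = 100 × 0.0113 = 1.13 mA.
Collector loop: V_CE = V_CC − I_C·R_C = 10 − 1.13×8.2 = 0.7 V.
Since V_CE = 0.7 V > V_CE(sat) ≈ 0.2 V, the transistor is in the active region as assumed.

I_C ≈ 1.1 mA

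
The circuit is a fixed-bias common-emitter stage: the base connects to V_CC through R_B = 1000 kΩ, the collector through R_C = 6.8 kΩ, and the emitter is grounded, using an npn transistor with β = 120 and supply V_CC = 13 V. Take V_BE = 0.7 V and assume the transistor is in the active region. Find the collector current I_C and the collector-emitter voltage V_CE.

Base loop: V_CC = I_B·R_B + V_BE, so I_B = (13 − 0.7)/1000 kΩ = 0.0123 mA.
In the active region I_C = β·I_B = 120 × 0.0123 = 1.48 mA.
Collector loop: V_CE = V_CC − I_C·R_C = 13 − 1.48×6.8 = 2.96 V.
Since V_CE = 2.96 V > V_CE(sat) ≈ 0.2 V, the transistor is in the active region as assumed.

I_C ≈ 1.5 mA, V_CE ≈ 3 V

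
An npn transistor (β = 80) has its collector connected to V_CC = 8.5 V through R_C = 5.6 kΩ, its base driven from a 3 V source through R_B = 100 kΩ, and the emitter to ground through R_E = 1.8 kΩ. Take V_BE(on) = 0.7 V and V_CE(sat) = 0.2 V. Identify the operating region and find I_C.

Assume active. Base-emitter loop: I_B = (V_BB − V_BE)/(R_B + (β+1)R_E) = (3 − 0.7)/(100 + 81×1.8) = 0.00936 mA.
I_C = β·I_B = 80×0.00936 = 0.749 mA.
V_CE = V_CC − I_C·R_C − I_E·R_E = 8.5 − 0.749×5.6 − 0.758×1.8 = 2.94 V > V_CE(sat), so the active-region assumption holds.

active; I_C ≈ 0.75 mA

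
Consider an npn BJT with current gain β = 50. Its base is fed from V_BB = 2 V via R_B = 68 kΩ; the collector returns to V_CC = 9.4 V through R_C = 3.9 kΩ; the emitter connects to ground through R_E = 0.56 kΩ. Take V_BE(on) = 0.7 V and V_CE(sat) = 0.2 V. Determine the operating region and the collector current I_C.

Assume active. Base-emitter loop: I_B = (V_BB − V_BE)/(R_B + (β+1)R_E) = (2 − 0.7)/(68 + 51×0.56) = 0.0135 mA.
I_C = β·I_B = 50×0.0135 = 0.673 mA.
V_CE = V_CC − I_C·R_C − I_E·R_E = 9.4 − 0.673×3.9 − 0.687×0.56 = 6.39 V > V_CE(sat), so the active-region assumption holds.

active; I_C ≈ 0.67 mA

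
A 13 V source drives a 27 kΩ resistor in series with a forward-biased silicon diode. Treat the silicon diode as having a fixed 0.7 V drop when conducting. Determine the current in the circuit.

I ≈ 0.46 mA

KVL around the loop: 13 = V_D + I·R = 0.7 + I × 27 kΩ.
So I = (13 − 0.7) / 27 kΩ = 12.3 / 27 = 0.456 mA.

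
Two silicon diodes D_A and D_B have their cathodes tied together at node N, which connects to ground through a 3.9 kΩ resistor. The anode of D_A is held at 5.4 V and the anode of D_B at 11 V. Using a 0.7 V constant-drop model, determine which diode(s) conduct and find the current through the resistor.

Only D_B conducts; I_R ≈ 2.6 mA

Assume both conduct. Then node N would need to be at both 5.4−0.7 = 4.7 V and 11−0.7 = 10.3 V, which is impossible.
Assume only D_B conducts: V_N = 11 − 0.7 = 10.3 V, so I_R = 10.3/3.9 = 2.64 mA.
Check D_A: its anode-to-cathode voltage is 5.4 − 10.3 = -4.9 V < 0.7 V, so it is off. The assumption is consistent.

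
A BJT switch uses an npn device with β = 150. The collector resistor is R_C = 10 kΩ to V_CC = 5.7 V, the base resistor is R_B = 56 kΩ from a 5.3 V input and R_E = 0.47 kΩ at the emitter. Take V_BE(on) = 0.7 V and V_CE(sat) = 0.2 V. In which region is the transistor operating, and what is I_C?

Assume active: I_B = (5.3 − 0.7)/(56 + 151×0.47) = 0.0362 mA, I_C = β·I_B = 5.43 mA.
Then V_CE = 5.7 − 5.43×10 − 5.47×0.47 = -51.2 V < 0.2 V — the active assumption fails.
Re-solve with V_CE = 0.2 V. KCL at the emitter: V_E/R_E = (V_BB−0.7−V_E)/R_B + (V_CC−0.2−V_E)/R_C, giving V_E = 0.282 V.
I_C = (V_CC − 0.2 − V_E)/R_C = (5.5 − 0.282)/10 = 0.522 mA.
Check: I_B = (4.6 − 0.282)/56 = 0.0771 mA, and β·I_B = 11.6 mA > I_C, confirming saturation.

saturation; I_C ≈ 0.52 mA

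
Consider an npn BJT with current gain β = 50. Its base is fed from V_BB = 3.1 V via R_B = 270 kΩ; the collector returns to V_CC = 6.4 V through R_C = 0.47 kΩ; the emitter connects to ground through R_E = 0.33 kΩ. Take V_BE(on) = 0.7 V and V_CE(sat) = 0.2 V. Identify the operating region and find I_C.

Assume active. Base-emitter loop: I_B = (V_BB − V_BE)/(R_B + (β+1)R_E) = (3.1 − 0.7)/(270 + 51×0.33) = 0.00837 mA.
I_C = β·I_B = 50×0.00837 = 0.418 mA.
V_CE = V_CC − I_C·R_C − I_E·R_E = 6.4 − 0.418×0.47 − 0.427×0.33 = 6.06 V > V_CE(sat), so the active-region assumption holds.

active; I_C ≈ 0.42 mA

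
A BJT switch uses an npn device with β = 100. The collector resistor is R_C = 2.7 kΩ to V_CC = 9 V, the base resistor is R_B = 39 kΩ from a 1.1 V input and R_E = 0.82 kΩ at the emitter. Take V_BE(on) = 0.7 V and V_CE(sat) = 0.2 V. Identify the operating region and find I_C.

Assume active. Base-emitter loop: I_B = (V_BB − V_BE)/(R_B + (β+1)R_E) = (1.1 − 0.7)/(39 + 101×0.82) = 0.00328 mA.
I_C = β·I_B = 100×0.00328 = 0.328 mA.
V_CE = V_CC − I_C·R_C − I_E·R_E = 9 − 0.328×2.7 − 0.332×0.82 = 7.84 V > V_CE(sat), so the active-region assumption holds.

active; I_C ≈ 0.33 mA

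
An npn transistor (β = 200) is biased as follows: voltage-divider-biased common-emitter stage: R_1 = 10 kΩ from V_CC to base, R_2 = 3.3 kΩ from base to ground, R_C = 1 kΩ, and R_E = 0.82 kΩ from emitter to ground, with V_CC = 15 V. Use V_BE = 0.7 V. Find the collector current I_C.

Thevenize the base divider: V_Th = V_CC·R_2/(R_1+R_2) = 15×3.3/13.3 = 3.72 V, R_Th = R_1‖R_2 = 2.48 kΩ.
Base-emitter loop: V_Th = I_B·R_Th + V_BE + (β+1)I_B·R_E, so I_B = (3.72 − 0.7) / (2.48 + 201×0.82) = 0.0181 mA.
I_C = β·I_B = 200×0.0181 = 3.61 mA, and I_E = (β+1)I_B = 3.63 mA.
V_CE = V_CC − I_C·R_C − I_E·R_E = 15 − 3.61×1 − 3.63×0.82 = 8.41 V.
V_CE = 8.41 V > 0.2 V confirms active-region operation.

I_C ≈ 3.6 mA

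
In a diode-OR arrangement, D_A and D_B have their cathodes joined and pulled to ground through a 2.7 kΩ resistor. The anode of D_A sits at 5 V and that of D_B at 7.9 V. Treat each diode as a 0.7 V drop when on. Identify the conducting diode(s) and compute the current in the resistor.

Only D_B conducts; I_R ≈ 2.7 mA

Assume both conduct. Then node N would need to be at both 5−0.7 = 4.3 V and 7.9−0.7 = 7.2 V, which is impossible.
Assume only D_B conducts: V_N = 7.9 − 0.7 = 7.2 V, so I_R = 7.2/2.7 = 2.67 mA.
Check D_A: its anode-to-cathode voltage is 5 − 7.2 = -2.2 V < 0.7 V, so it is off. The assumption is consistent.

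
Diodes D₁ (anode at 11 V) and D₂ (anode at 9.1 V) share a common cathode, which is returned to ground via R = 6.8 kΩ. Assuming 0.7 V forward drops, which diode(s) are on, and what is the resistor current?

Only D₁ conducts; I_R ≈ 1.5 mA

Assume both conduct. Then node N would need to be at both 11−0.7 = 10.3 V and 9.1−0.7 = 8.4 V, which is impossible.
Assume only D₁ conducts: V_N = 11 − 0.7 = 10.3 V, so I_R = 10.3/6.8 = 1.51 mA.
Check D₂: its anode-to-cathode voltage is 9.1 − 10.3 = -1.2 V < 0.7 V, so it is off. The assumption is consistent.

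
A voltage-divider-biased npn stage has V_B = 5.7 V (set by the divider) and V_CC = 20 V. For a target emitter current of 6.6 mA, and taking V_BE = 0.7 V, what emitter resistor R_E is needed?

V_E = V_B − V_BE = 5.7 − 0.7 = 5 V.
R_E = V_E / I_E = 5 / 6.6 = 0.758 kΩ.

R_E ≈ 0.76 kΩ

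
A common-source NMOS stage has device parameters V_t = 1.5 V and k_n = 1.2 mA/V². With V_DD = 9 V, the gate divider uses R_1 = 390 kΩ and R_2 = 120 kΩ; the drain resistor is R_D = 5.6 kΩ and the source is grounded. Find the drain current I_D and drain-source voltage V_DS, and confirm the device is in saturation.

I_D ≈ 0.23 mA, V_DS ≈ 7.7 V

V_G = V_DD·R_2/(R_1+R_2) = 9×120/510 = 2.12 V. With the source grounded, V_GS = V_G = 2.12 V.
Assume saturation: I_D = (k_n/2)(V_GS − V_t)² = (1.2/2)×(2.12 − 1.5)² = 0.6×0.618² = 0.229 mA.
V_DS = V_DD − I_D·R_D = 9 − 0.229×5.6 = 7.72 V.
Saturation requires V_DS ≥ V_GS − V_t = 0.618 V; 7.72 ≥ 0.618 ✓.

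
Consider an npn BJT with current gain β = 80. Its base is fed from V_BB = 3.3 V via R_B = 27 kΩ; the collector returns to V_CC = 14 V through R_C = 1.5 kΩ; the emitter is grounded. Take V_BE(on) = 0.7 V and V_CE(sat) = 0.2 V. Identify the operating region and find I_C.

Assume active. Base-emitter loop: I_B = (V_BB − V_BE)/R_B = (3.3 − 0.7)/27 = 0.0963 mA.
I_C = β·I_B = 80×0.0963 = 7.7 mA.
V_CE = V_CC − I_C·R_C = 14 − 7.7×1.5 = 2.44 V > V_CE(sat), so the active-region assumption holds.

active; I_C ≈ 7.7 mA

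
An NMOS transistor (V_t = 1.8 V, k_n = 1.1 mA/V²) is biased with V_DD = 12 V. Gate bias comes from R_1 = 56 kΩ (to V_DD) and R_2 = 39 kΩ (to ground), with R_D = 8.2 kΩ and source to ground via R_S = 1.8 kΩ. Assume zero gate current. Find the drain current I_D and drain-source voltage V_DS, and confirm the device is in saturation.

V_G = V_DD·R_2/(R_1+R_2) = 12×39/95 = 4.93 V.
Assume saturation: I_D = (k_n/2)(V_GS − V_t)² with V_GS = V_G − I_D·R_S = 4.93 − 1.8·I_D.
Substituting gives 1.78·I_D² − 7.19·I_D + 5.38 = 0, with roots I_D = 0.991 or 3.04 mA.
The root I_D = 3.04 mA gives V_GS = -0.552 V ≤ V_t, so take I_D = 0.991 mA.
Then V_GS = 3.14 V and V_DS = V_DD − I_D(R_D+R_S) = 12 − 0.991×10 = 2.09 V.
Saturation requires V_DS ≥ V_GS − V_t = 1.34 V; 2.09 ≥ 1.34 ✓.

I_D ≈ 0.99 mA, V_DS ≈ 2.1 V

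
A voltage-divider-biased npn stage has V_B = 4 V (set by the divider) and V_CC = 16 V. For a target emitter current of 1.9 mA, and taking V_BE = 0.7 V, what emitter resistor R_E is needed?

R_E ≈ 1.7 kΩ

V_E = V_B − V_BE = 4 − 0.7 = 3.3 V.
R_E = V_E / I_E = 3.3 / 1.9 = 1.74 kΩ.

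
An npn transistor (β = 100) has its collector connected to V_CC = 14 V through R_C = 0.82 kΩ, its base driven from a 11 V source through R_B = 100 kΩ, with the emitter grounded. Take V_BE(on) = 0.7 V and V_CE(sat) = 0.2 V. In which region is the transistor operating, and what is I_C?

Assume active. Base-emitter loop: I_B = (V_BB − V_BE)/R_B = (11 − 0.7)/100 = 0.103 mA.
I_C = β·I_B = 100×0.103 = 10.3 mA.
V_CE = V_CC − I_C·R_C = 14 − 10.3×0.82 = 5.55 V > V_CE(sat), so the active-region assumption holds.

active; I_C ≈ 10 mA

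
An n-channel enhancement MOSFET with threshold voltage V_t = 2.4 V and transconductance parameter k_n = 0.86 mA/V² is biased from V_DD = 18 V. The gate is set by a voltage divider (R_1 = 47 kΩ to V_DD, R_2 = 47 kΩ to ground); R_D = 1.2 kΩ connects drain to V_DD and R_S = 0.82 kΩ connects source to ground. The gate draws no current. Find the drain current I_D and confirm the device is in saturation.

I_D ≈ 4.2 mA

V_G = V_DD·R_2/(R_1+R_2) = 18×47/94 = 9 V.
Assume saturation: I_D = (k_n/2)(V_GS − V_t)² with V_GS = V_G − I_D·R_S = 9 − 0.82·I_D.
Substituting gives 0.289·I_D² − 5.65·I_D + 18.7 = 0, with roots I_D = 4.23 or 15.3 mA.
The root I_D = 15.3 mA gives V_GS = -3.57 V ≤ V_t, so take I_D = 4.23 mA.
Then V_GS = 5.53 V and V_DS = V_DD − I_D(R_D+R_S) = 18 − 4.23×2.02 = 9.46 V.
Saturation requires V_DS ≥ V_GS − V_t = 3.13 V; 9.46 ≥ 3.13 ✓.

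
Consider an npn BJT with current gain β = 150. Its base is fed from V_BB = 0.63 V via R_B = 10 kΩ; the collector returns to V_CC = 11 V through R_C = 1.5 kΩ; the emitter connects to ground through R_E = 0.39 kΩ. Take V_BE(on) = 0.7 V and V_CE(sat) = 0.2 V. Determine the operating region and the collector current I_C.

V_BB = 0.63 V ≤ V_BE(on) = 0.7 V, so the base-emitter junction is not forward biased.
The transistor is in cutoff: I_B = I_C = 0.

cutoff; I_C ≈ 0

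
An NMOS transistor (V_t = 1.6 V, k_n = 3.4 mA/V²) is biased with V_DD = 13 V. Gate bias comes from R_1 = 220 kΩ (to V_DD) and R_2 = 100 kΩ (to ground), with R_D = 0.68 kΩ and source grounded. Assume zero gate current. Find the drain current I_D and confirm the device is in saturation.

V_G = V_DD·R_2/(R_1+R_2) = 13×100/320 = 4.06 V. With the source grounded, V_GS = V_G = 4.06 V.
Assume saturation: I_D = (k_n/2)(V_GS − V_t)² = (3.4/2)×(4.06 − 1.6)² = 1.7×2.46² = 10.3 mA.
V_DS = V_DD − I_D·R_D = 13 − 10.3×0.68 = 5.99 V.
Saturation requires V_DS ≥ V_GS − V_t = 2.46 V; 5.99 ≥ 2.46 ✓.

I_D ≈ 10 mA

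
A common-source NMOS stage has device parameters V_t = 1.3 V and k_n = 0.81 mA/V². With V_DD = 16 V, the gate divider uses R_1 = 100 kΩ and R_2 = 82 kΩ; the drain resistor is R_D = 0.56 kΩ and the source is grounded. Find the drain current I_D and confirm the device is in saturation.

I_D ≈ 14 mA

V_G = V_DD·R_2/(R_1+R_2) = 16×82/182 = 7.21 V. With the source grounded, V_GS = V_G = 7.21 V.
Assume saturation: I_D = (k_n/2)(V_GS − V_t)² = (0.81/2)×(7.21 − 1.3)² = 0.405×5.91² = 14.1 mA.
V_DS = V_DD − I_D·R_D = 16 − 14.1×0.56 = 8.08 V.
Saturation requires V_DS ≥ V_GS − V_t = 5.91 V; 8.08 ≥ 5.91 ✓.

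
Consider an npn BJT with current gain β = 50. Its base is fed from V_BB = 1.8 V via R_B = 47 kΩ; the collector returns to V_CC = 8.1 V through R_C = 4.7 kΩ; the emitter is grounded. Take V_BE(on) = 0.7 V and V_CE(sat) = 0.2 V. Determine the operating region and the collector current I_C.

active; I_C ≈ 1.2 mA

Assume active. Base-emitter loop: I_B = (V_BB − V_BE)/R_B = (1.8 − 0.7)/47 = 0.0234 mA.
I_C = β·I_B = 50×0.0234 = 1.17 mA.
V_CE = V_CC − I_C·R_C = 8.1 − 1.17×4.7 = 2.6 V > V_CE(sat), so the active-region assumption holds.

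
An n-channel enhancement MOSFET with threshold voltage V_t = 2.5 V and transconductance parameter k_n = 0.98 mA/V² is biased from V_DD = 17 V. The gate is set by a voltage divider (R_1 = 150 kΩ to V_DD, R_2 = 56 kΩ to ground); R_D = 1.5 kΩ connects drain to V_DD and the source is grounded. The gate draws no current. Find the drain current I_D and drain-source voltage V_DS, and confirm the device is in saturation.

I_D ≈ 2.2 mA, V_DS ≈ 14 V

V_G = V_DD·R_2/(R_1+R_2) = 17×56/206 = 4.62 V. With the source grounded, V_GS = V_G = 4.62 V.
Assume saturation: I_D = (k_n/2)(V_GS − V_t)² = (0.98/2)×(4.62 − 2.5)² = 0.49×2.12² = 2.21 mA.
V_DS = V_DD − I_D·R_D = 17 − 2.21×1.5 = 13.7 V.
Saturation requires V_DS ≥ V_GS − V_t = 2.12 V; 13.7 ≥ 2.12 ✓.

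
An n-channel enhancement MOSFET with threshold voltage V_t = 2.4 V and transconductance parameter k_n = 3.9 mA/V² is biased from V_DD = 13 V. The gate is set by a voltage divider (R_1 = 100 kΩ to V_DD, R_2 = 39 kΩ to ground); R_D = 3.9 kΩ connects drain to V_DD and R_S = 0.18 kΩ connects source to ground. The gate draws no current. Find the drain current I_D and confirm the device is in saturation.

I_D ≈ 1.7 mA

V_G = V_DD·R_2/(R_1+R_2) = 13×39/139 = 3.65 V.
Assume saturation: I_D = (k_n/2)(V_GS − V_t)² with V_GS = V_G − I_D·R_S = 3.65 − 0.18·I_D.
Substituting gives 0.0632·I_D² − 1.88·I_D + 3.03 = 0, with roots I_D = 1.72 or 28 mA.
The root I_D = 28 mA gives V_GS = -1.39 V ≤ V_t, so take I_D = 1.72 mA.
Then V_GS = 3.34 V and V_DS = V_DD − I_D(R_D+R_S) = 13 − 1.72×4.08 = 5.99 V.
Saturation requires V_DS ≥ V_GS − V_t = 0.938 V; 5.99 ≥ 0.938 ✓.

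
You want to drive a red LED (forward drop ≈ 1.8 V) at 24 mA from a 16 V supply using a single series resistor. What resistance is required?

R ≈ 0.59 kΩ

The resistor drops V_S − V_D = 16 − 1.8 = 14.2 V at 24 mA.
R = 14.2 V / 24 mA = 0.592 kΩ.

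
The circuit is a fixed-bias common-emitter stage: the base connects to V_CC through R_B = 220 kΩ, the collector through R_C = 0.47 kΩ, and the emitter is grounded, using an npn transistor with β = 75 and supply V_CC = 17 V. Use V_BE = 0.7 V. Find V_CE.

Base loop: V_CC = I_B·R_B + V_BE, so I_B = (17 − 0.7)/220 kΩ = 0.0741 mA.
In the active region I_C = β·I_B = 75 × 0.0741 = 5.56 mA.
Collector loop: V_CE = V_CC − I_C·R_C = 17 − 5.56×0.47 = 14.4 V.
Since V_CE = 14.4 V > V_CE(sat) ≈ 0.2 V, the transistor is in the active region as assumed.

V_CE ≈ 14 V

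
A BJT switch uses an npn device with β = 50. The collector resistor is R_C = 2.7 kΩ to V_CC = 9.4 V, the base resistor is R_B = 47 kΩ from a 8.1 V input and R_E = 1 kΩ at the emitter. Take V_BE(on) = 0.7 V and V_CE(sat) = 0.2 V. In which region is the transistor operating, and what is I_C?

Assume active: I_B = (8.1 − 0.7)/(47 + 51×1) = 0.0755 mA, I_C = β·I_B = 3.78 mA.
Then V_CE = 9.4 − 3.78×2.7 − 3.85×1 = -4.64 V < 0.2 V — the active assumption fails.
Re-solve with V_CE = 0.2 V. KCL at the emitter: V_E/R_E = (V_BB−0.7−V_E)/R_B + (V_CC−0.2−V_E)/R_C, giving V_E = 2.56 V.
I_C = (V_CC − 0.2 − V_E)/R_C = (9.2 − 2.56)/2.7 = 2.46 mA.
Check: I_B = (7.4 − 2.56)/47 = 0.103 mA, and β·I_B = 5.15 mA > I_C, confirming saturation.

saturation; I_C ≈ 2.5 mA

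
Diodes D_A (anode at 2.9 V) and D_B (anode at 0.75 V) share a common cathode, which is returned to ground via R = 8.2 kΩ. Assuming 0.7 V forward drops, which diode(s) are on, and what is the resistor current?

Assume both conduct. Then node N would need to be at both 2.9−0.7 = 2.2 V and 0.75−0.7 = 0.05 V, which is impossible.
Assume only D_A conducts: V_N = 2.9 − 0.7 = 2.2 V, so I_R = 2.2/8.2 = 0.268 mA.
Check D_B: its anode-to-cathode voltage is 0.75 − 2.2 = -1.45 V < 0.7 V, so it is off. The assumption is consistent.

Only D_A conducts; I_R ≈ 0.27 mA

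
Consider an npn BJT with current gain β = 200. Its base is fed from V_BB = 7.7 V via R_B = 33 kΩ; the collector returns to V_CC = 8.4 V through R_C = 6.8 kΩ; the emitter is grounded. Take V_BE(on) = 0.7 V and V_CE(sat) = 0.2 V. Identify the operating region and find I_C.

saturation; I_C ≈ 1.2 mA

Assume active: I_B = (7.7 − 0.7)/33 = 0.212 mA, giving I_C = β·I_B = 42.4 mA.
But then V_CE = 8.4 − 42.4×6.8 = -280 V < V_CE(sat) = 0.2 V — impossible in the active region.
So the transistor is saturated. With V_CE = 0.2 V, I_C = (V_CC − 0.2)/R_C = 8.2/6.8 = 1.21 mA.
Check: β·I_B = 42.4 mA > I_C = 1.21 mA, confirming saturation.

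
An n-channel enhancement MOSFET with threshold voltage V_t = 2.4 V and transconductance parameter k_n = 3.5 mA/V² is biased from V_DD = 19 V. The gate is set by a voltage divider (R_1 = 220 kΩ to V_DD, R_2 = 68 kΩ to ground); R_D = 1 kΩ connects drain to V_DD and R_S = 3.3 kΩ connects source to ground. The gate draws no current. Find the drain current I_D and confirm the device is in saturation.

V_G = V_DD·R_2/(R_1+R_2) = 19×68/288 = 4.49 V.
Assume saturation: I_D = (k_n/2)(V_GS − V_t)² with V_GS = V_G − I_D·R_S = 4.49 − 3.3·I_D.
Substituting gives 19.1·I_D² − 25.1·I_D + 7.62 = 0, with roots I_D = 0.474 or 0.842 mA.
The root I_D = 0.842 mA gives V_GS = 1.71 V ≤ V_t, so take I_D = 0.474 mA.
Then V_GS = 2.92 V and V_DS = V_DD − I_D(R_D+R_S) = 19 − 0.474×4.3 = 17 V.
Saturation requires V_DS ≥ V_GS − V_t = 0.521 V; 17 ≥ 0.521 ✓.

I_D ≈ 0.47 mA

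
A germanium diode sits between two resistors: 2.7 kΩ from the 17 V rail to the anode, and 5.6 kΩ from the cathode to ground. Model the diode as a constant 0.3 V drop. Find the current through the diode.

The two resistors are in series with the diode, so KVL gives 17 = I·2.7 + 0.3 + I·5.6.
I = (17 − 0.3) / (2.7 + 5.6) kΩ = 16.7 / 8.3 = 2.01 mA.

I ≈ 2 mA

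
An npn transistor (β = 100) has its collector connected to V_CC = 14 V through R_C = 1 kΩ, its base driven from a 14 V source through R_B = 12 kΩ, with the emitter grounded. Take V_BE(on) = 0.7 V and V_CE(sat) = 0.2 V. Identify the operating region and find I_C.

saturation; I_C ≈ 14 mA

Assume active: I_B = (14 − 0.7)/12 = 1.11 mA, giving I_C = β·I_B = 111 mA.
But then V_CE = 14 − 111×1 = -96.8 V < V_CE(sat) = 0.2 V — impossible in the active region.
So the transistor is saturated. With V_CE = 0.2 V, I_C = (V_CC − 0.2)/R_C = 13.8/1 = 13.8 mA.
Check: β·I_B = 111 mA > I_C = 13.8 mA, confirming saturation.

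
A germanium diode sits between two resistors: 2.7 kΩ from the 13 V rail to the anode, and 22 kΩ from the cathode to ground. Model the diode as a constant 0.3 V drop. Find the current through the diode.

I ≈ 0.51 mA

The two resistors are in series with the diode, so KVL gives 13 = I·2.7 + 0.3 + I·22.
I = (13 − 0.3) / (2.7 + 22) kΩ = 12.7 / 24.7 = 0.514 mA.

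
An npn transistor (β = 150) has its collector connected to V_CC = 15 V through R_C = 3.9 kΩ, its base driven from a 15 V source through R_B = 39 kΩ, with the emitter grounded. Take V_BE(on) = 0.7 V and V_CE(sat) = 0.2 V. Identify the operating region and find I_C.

Assume active: I_B = (15 − 0.7)/39 = 0.367 mA, giving I_C = β·I_B = 55 mA.
But then V_CE = 15 − 55×3.9 = -200 V < V_CE(sat) = 0.2 V — impossible in the active region.
So the transistor is saturated. With V_CE = 0.2 V, I_C = (V_CC − 0.2)/R_C = 14.8/3.9 = 3.79 mA.
Check: β·I_B = 55 mA > I_C = 3.79 mA, confirming saturation.

saturation; I_C ≈ 3.8 mA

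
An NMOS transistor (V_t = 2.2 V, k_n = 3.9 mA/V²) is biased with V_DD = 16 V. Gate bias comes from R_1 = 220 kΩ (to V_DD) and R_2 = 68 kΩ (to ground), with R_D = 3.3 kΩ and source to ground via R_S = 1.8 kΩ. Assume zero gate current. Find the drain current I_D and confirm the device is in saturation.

V_G = V_DD·R_2/(R_1+R_2) = 16×68/288 = 3.78 V.
Assume saturation: I_D = (k_n/2)(V_GS − V_t)² with V_GS = V_G − I_D·R_S = 3.78 − 1.8·I_D.
Substituting gives 6.32·I_D² − 12.1·I_D + 4.85 = 0, with roots I_D = 0.575 or 1.34 mA.
The root I_D = 1.34 mA gives V_GS = 1.37 V ≤ V_t, so take I_D = 0.575 mA.
Then V_GS = 2.74 V and V_DS = V_DD − I_D(R_D+R_S) = 16 − 0.575×5.1 = 13.1 V.
Saturation requires V_DS ≥ V_GS − V_t = 0.543 V; 13.1 ≥ 0.543 ✓.

I_D ≈ 0.57 mA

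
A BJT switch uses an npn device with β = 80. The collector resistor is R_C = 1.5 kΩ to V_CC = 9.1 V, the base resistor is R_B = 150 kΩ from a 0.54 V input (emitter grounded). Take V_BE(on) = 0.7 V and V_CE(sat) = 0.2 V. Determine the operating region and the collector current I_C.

V_BB = 0.54 V ≤ V_BE(on) = 0.7 V, so the base-emitter junction is not forward biased.
The transistor is in cutoff: I_B = I_C = 0.

cutoff; I_C ≈ 0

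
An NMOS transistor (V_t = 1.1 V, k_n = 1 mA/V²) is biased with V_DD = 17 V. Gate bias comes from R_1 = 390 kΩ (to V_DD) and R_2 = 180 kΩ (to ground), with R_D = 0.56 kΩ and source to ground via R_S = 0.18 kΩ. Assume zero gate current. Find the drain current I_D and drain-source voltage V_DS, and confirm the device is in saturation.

I_D ≈ 5.4 mA, V_DS ≈ 13 V

V_G = V_DD·R_2/(R_1+R_2) = 17×180/570 = 5.37 V.
Assume saturation: I_D = (k_n/2)(V_GS − V_t)² with V_GS = V_G − I_D·R_S = 5.37 − 0.18·I_D.
Substituting gives 0.0162·I_D² − 1.77·I_D + 9.11 = 0, with roots I_D = 5.42 or 104 mA.
The root I_D = 104 mA gives V_GS = -13.3 V ≤ V_t, so take I_D = 5.42 mA.
Then V_GS = 4.39 V and V_DS = V_DD − I_D(R_D+R_S) = 17 − 5.42×0.74 = 13 V.
Saturation requires V_DS ≥ V_GS − V_t = 3.29 V; 13 ≥ 3.29 ✓.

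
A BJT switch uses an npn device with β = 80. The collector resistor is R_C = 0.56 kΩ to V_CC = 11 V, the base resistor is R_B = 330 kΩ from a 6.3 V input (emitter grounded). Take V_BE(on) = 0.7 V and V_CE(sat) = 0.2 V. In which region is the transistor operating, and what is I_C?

active; I_C ≈ 1.4 mA

Assume active. Base-emitter loop: I_B = (V_BB − V_BE)/R_B = (6.3 − 0.7)/330 = 0.017 mA.
I_C = β·I_B = 80×0.017 = 1.36 mA.
V_CE = V_CC − I_C·R_C = 11 − 1.36×0.56 = 10.2 V > V_CE(sat), so the active-region assumption holds.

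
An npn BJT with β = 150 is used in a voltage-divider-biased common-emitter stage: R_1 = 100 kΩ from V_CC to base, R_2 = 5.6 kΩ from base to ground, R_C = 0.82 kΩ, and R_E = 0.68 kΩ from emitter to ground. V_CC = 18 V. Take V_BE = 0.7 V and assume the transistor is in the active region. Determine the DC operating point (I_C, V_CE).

I_C ≈ 0.35 mA, V_CE ≈ 17 V

Thevenize the base divider: V_Th = V_CC·R_2/(R_1+R_2) = 18×5.6/106 = 0.955 V, R_Th = R_1‖R_2 = 5.3 kΩ.
Base-emitter loop: V_Th = I_B·R_Th + V_BE + (β+1)I_B·R_E, so I_B = (0.955 − 0.7) / (5.3 + 151×0.68) = 0.00236 mA.
I_C = β·I_B = 150×0.00236 = 0.354 mA, and I_E = (β+1)I_B = 0.356 mA.
V_CE = V_CC − I_C·R_C − I_E·R_E = 18 − 0.354×0.82 − 0.356×0.68 = 17.5 V.
V_CE = 17.5 V > 0.2 V confirms active-region operation.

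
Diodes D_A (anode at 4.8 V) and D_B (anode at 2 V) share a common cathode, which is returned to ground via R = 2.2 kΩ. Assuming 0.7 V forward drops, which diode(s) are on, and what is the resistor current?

Assume both conduct. Then node N would need to be at both 4.8−0.7 = 4.1 V and 2−0.7 = 1.3 V, which is impossible.
Assume only D_A conducts: V_N = 4.8 − 0.7 = 4.1 V, so I_R = 4.1/2.2 = 1.86 mA.
Check D_B: its anode-to-cathode voltage is 2 − 4.1 = -2.1 V < 0.7 V, so it is off. The assumption is consistent.

Only D_A conducts; I_R ≈ 1.9 mA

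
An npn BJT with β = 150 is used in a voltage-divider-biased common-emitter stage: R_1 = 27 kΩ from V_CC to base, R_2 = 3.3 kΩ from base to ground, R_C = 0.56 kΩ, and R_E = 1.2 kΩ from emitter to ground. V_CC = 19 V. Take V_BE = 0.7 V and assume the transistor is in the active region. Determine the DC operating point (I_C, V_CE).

I_C ≈ 1.1 mA, V_CE ≈ 17 V

Thevenize the base divider: V_Th = V_CC·R_2/(R_1+R_2) = 19×3.3/30.3 = 2.07 V, R_Th = R_1‖R_2 = 2.94 kΩ.
Base-emitter loop: V_Th = I_B·R_Th + V_BE + (β+1)I_B·R_E, so I_B = (2.07 − 0.7) / (2.94 + 151×1.2) = 0.00744 mA.
I_C = β·I_B = 150×0.00744 = 1.12 mA, and I_E = (β+1)I_B = 1.12 mA.
V_CE = V_CC − I_C·R_C − I_E·R_E = 19 − 1.12×0.56 − 1.12×1.2 = 17 V.
V_CE = 17 V > 0.2 V confirms active-region operation.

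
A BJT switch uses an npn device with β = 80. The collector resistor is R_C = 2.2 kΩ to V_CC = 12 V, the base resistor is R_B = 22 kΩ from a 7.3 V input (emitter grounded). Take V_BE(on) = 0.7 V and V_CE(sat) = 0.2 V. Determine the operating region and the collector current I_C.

saturation; I_C ≈ 5.4 mA

Assume active: I_B = (7.3 − 0.7)/22 = 0.3 mA, giving I_C = β·I_B = 24 mA.
But then V_CE = 12 − 24×2.2 = -40.8 V < V_CE(sat) = 0.2 V — impossible in the active region.
So the transistor is saturated. With V_CE = 0.2 V, I_C = (V_CC − 0.2)/R_C = 11.8/2.2 = 5.36 mA.
Check: β·I_B = 24 mA > I_C = 5.36 mA, confirming saturation.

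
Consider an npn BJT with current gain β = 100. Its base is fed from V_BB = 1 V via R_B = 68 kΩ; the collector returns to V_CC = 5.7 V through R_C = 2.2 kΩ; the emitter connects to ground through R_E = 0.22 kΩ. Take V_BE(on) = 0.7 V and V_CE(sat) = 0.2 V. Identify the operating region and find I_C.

Assume active. Base-emitter loop: I_B = (V_BB − V_BE)/(R_B + (β+1)R_E) = (1 − 0.7)/(68 + 101×0.22) = 0.00333 mA.
I_C = β·I_B = 100×0.00333 = 0.333 mA.
V_CE = V_CC − I_C·R_C − I_E·R_E = 5.7 − 0.333×2.2 − 0.336×0.22 = 4.89 V > V_CE(sat), so the active-region assumption holds.

active; I_C ≈ 0.33 mA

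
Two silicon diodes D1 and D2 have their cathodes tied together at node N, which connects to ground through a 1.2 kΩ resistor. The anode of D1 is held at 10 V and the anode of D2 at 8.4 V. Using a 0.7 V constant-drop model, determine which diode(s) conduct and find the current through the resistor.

Only D1 conducts; I_R ≈ 7.8 mA

Assume both conduct. Then node N would need to be at both 10−0.7 = 9.3 V and 8.4−0.7 = 7.7 V, which is impossible.
Assume only D1 conducts: V_N = 10 − 0.7 = 9.3 V, so I_R = 9.3/1.2 = 7.75 mA.
Check D2: its anode-to-cathode voltage is 8.4 − 9.3 = -0.9 V < 0.7 V, so it is off. The assumption is consistent.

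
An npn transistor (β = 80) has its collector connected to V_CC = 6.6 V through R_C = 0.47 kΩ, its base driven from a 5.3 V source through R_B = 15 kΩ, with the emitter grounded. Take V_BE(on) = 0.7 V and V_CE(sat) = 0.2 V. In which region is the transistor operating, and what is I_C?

saturation; I_C ≈ 14 mA

Assume active: I_B = (5.3 − 0.7)/15 = 0.307 mA, giving I_C = β·I_B = 24.5 mA.
But then V_CE = 6.6 − 24.5×0.47 = -4.93 V < V_CE(sat) = 0.2 V — impossible in the active region.
So the transistor is saturated. With V_CE = 0.2 V, I_C = (V_CC − 0.2)/R_C = 6.4/0.47 = 13.6 mA.
Check: β·I_B = 24.5 mA > I_C = 13.6 mA, confirming saturation.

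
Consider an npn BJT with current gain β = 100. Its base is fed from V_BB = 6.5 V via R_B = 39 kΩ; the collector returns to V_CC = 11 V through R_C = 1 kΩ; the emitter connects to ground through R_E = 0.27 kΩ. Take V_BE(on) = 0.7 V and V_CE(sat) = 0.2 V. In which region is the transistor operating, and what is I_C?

saturation; I_C ≈ 8.5 mA

Assume active: I_B = (6.5 − 0.7)/(39 + 101×0.27) = 0.0875 mA, I_C = β·I_B = 8.75 mA.
Then V_CE = 11 − 8.75×1 − 8.84×0.27 = -0.139 V < 0.2 V — the active assumption fails.
Re-solve with V_CE = 0.2 V. KCL at the emitter: V_E/R_E = (V_BB−0.7−V_E)/R_B + (V_CC−0.2−V_E)/R_C, giving V_E = 2.32 V.
I_C = (V_CC − 0.2 − V_E)/R_C = (10.8 − 2.32)/1 = 8.48 mA.
Check: I_B = (5.8 − 2.32)/39 = 0.0894 mA, and β·I_B = 8.94 mA > I_C, confirming saturation.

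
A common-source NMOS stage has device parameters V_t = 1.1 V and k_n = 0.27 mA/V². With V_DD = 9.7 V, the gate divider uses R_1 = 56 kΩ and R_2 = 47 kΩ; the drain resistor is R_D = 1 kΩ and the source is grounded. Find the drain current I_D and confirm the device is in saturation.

V_G = V_DD·R_2/(R_1+R_2) = 9.7×47/103 = 4.43 V. With the source grounded, V_GS = V_G = 4.43 V.
Assume saturation: I_D = (k_n/2)(V_GS − V_t)² = (0.27/2)×(4.43 − 1.1)² = 0.135×3.33² = 1.49 mA.
V_DS = V_DD − I_D·R_D = 9.7 − 1.49×1 = 8.21 V.
Saturation requires V_DS ≥ V_GS − V_t = 3.33 V; 8.21 ≥ 3.33 ✓.

I_D ≈ 1.5 mA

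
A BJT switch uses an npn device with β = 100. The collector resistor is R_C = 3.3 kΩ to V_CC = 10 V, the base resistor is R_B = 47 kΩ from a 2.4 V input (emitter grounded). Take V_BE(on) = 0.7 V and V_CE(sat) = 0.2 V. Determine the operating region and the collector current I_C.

Assume active: I_B = (2.4 − 0.7)/47 = 0.0362 mA, giving I_C = β·I_B = 3.62 mA.
But then V_CE = 10 − 3.62×3.3 = -1.94 V < V_CE(sat) = 0.2 V — impossible in the active region.
So the transistor is saturated. With V_CE = 0.2 V, I_C = (V_CC − 0.2)/R_C = 9.8/3.3 = 2.97 mA.
Check: β·I_B = 3.62 mA > I_C = 2.97 mA, confirming saturation.

saturation; I_C ≈ 3 mA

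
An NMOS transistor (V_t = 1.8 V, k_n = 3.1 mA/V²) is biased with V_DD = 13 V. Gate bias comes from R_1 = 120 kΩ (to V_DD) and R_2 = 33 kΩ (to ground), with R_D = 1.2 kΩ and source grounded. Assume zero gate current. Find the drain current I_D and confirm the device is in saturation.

I_D ≈ 1.6 mA

V_G = V_DD·R_2/(R_1+R_2) = 13×33/153 = 2.8 V. With the source grounded, V_GS = V_G = 2.8 V.
Assume saturation: I_D = (k_n/2)(V_GS − V_t)² = (3.1/2)×(2.8 − 1.8)² = 1.55×1² = 1.56 mA.
V_DS = V_DD − I_D·R_D = 13 − 1.56×1.2 = 11.1 V.
Saturation requires V_DS ≥ V_GS − V_t = 1 V; 11.1 ≥ 1 ✓.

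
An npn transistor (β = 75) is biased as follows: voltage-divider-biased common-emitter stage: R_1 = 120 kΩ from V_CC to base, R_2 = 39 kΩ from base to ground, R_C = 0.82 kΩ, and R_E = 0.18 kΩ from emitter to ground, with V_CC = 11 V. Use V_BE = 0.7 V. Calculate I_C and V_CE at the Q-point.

I_C ≈ 3.5 mA, V_CE ≈ 7.5 V

Thevenize the base divider: V_Th = V_CC·R_2/(R_1+R_2) = 11×39/159 = 2.7 V, R_Th = R_1‖R_2 = 29.4 kΩ.
Base-emitter loop: V_Th = I_B·R_Th + V_BE + (β+1)I_B·R_E, so I_B = (2.7 − 0.7) / (29.4 + 76×0.18) = 0.0463 mA.
I_C = β·I_B = 75×0.0463 = 3.48 mA, and I_E = (β+1)I_B = 3.52 mA.
V_CE = V_CC − I_C·R_C − I_E·R_E = 11 − 3.48×0.82 − 3.52×0.18 = 7.52 V.
V_CE = 7.52 V > 0.2 V confirms active-region operation.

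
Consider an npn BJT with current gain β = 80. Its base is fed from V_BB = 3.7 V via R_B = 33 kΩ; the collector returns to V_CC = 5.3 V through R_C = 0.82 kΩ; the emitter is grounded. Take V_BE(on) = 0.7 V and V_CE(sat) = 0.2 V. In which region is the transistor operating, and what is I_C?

saturation; I_C ≈ 6.2 mA

Assume active: I_B = (3.7 − 0.7)/33 = 0.0909 mA, giving I_C = β·I_B = 7.27 mA.
But then V_CE = 5.3 − 7.27×0.82 = -0.664 V < V_CE(sat) = 0.2 V — impossible in the active region.
So the transistor is saturated. With V_CE = 0.2 V, I_C = (V_CC − 0.2)/R_C = 5.1/0.82 = 6.22 mA.
Check: β·I_B = 7.27 mA > I_C = 6.22 mA, confirming saturation.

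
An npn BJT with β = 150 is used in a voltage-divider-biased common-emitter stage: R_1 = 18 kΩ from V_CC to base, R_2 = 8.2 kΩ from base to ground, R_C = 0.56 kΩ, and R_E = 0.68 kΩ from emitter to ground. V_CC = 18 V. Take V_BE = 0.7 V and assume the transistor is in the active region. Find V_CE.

V_CE ≈ 9.5 V

Thevenize the base divider: V_Th = V_CC·R_2/(R_1+R_2) = 18×8.2/26.2 = 5.63 V, R_Th = R_1‖R_2 = 5.63 kΩ.
Base-emitter loop: V_Th = I_B·R_Th + V_BE + (β+1)I_B·R_E, so I_B = (5.63 − 0.7) / (5.63 + 151×0.68) = 0.0455 mA.
I_C = β·I_B = 150×0.0455 = 6.83 mA, and I_E = (β+1)I_B = 6.88 mA.
V_CE = V_CC − I_C·R_C − I_E·R_E = 18 − 6.83×0.56 − 6.88×0.68 = 9.5 V.
V_CE = 9.5 V > 0.2 V confirms active-region operation.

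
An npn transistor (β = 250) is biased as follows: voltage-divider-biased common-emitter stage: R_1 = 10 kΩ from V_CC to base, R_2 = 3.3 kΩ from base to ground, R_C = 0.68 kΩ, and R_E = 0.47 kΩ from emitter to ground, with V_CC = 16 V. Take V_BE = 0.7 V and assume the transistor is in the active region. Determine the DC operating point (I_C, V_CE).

Thevenize the base divider: V_Th = V_CC·R_2/(R_1+R_2) = 16×3.3/13.3 = 3.97 V, R_Th = R_1‖R_2 = 2.48 kΩ.
Base-emitter loop: V_Th = I_B·R_Th + V_BE + (β+1)I_B·R_E, so I_B = (3.97 − 0.7) / (2.48 + 251×0.47) = 0.0271 mA.
I_C = β·I_B = 250×0.0271 = 6.79 mA, and I_E = (β+1)I_B = 6.81 mA.
V_CE = V_CC − I_C·R_C − I_E·R_E = 16 − 6.79×0.68 − 6.81×0.47 = 8.18 V.
V_CE = 8.18 V > 0.2 V confirms active-region operation.

I_C ≈ 6.8 mA, V_CE ≈ 8.2 V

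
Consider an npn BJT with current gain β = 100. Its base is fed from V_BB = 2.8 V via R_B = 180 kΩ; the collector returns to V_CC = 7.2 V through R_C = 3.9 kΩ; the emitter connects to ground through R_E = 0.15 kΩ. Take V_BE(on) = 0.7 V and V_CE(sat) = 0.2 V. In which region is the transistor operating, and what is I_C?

active; I_C ≈ 1.1 mA

Assume active. Base-emitter loop: I_B = (V_BB − V_BE)/(R_B + (β+1)R_E) = (2.8 − 0.7)/(180 + 101×0.15) = 0.0108 mA.
I_C = β·I_B = 100×0.0108 = 1.08 mA.
V_CE = V_CC − I_C·R_C − I_E·R_E = 7.2 − 1.08×3.9 − 1.09×0.15 = 2.84 V > V_CE(sat), so the active-region assumption holds.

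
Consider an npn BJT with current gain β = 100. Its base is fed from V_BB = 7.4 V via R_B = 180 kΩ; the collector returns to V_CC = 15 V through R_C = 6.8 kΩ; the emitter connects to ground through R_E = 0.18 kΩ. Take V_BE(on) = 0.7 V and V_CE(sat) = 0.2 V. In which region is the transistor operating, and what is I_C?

Assume active: I_B = (7.4 − 0.7)/(180 + 101×0.18) = 0.0338 mA, I_C = β·I_B = 3.38 mA.
Then V_CE = 15 − 3.38×6.8 − 3.41×0.18 = -8.6 V < 0.2 V — the active assumption fails.
Re-solve with V_CE = 0.2 V. KCL at the emitter: V_E/R_E = (V_BB−0.7−V_E)/R_B + (V_CC−0.2−V_E)/R_C, giving V_E = 0.388 V.
I_C = (V_CC − 0.2 − V_E)/R_C = (14.8 − 0.388)/6.8 = 2.12 mA.
Check: I_B = (6.7 − 0.388)/180 = 0.0351 mA, and β·I_B = 3.51 mA > I_C, confirming saturation.

saturation; I_C ≈ 2.1 mA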